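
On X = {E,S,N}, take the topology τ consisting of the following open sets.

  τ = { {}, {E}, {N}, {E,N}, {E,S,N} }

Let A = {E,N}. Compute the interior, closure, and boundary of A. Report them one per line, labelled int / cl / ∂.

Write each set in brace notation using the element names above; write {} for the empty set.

int(A) = {E,N}
cl(A)  = {E,S,N}
∂A     = {S}

U open, U⊆A: {}, {E}, {N}, {E,N}. int(A) = ⋃ = {E,N}
X∖A={S}, int(X∖A)={}, hence cl(A)={E,S,N}
∂A: remove int from cl → {S}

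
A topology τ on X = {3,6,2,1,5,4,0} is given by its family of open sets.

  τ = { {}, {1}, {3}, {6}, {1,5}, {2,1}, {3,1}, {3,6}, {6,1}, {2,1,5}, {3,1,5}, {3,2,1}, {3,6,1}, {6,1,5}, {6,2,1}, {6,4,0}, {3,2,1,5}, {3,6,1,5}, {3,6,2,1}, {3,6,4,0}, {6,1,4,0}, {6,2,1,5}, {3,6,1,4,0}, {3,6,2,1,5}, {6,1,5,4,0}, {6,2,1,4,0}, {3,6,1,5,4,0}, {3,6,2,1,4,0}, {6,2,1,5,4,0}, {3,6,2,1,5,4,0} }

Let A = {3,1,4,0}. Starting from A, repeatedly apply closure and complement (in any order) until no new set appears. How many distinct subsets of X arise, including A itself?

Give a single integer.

closure: X∖int(X∖A) = X∖{6} = {3,2,1,5,4,0}
Let k=closure and c=complement:
  1. A     = {3,1,4,0}
  2. kA    = {3,2,1,5,4,0}
  3. cA    = {6,2,5}
  4. ckA   = {6}
  5. kcA   = {6,2,5,4,0}
  6. kckA  = {6,4,0}
  7. ckcA  = {3,1}
  8. ckckA = {3,2,1,5}
— saturated at 8

8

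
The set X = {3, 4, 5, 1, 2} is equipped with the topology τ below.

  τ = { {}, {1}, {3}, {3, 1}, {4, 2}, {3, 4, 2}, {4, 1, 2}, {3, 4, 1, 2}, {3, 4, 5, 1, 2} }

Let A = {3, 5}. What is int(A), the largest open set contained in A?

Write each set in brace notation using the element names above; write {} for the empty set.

{3}

interior: largest open inside A is {3} (from {}, {3})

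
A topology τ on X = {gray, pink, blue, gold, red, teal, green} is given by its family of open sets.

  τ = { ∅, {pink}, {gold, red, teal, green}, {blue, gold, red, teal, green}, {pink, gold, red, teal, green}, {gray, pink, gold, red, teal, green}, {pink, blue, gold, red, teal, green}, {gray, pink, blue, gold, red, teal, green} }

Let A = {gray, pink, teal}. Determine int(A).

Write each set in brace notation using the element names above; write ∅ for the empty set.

open subsets of A: ∅, {pink}; so int(A) = {pink}

{pink}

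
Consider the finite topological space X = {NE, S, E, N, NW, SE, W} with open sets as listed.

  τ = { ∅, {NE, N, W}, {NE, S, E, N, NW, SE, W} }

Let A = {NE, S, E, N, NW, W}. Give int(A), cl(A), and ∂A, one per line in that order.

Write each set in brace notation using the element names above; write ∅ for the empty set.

interior: largest open inside A is {NE, N, W} (from ∅, {NE, N, W})
cl via duality: int({SE}) = ∅, so X∖∅ = {NE, S, E, N, NW, SE, W}
cl∖int = {S, E, NW, SE}

int(A) = {NE, N, W}
cl(A)  = {NE, S, E, N, NW, SE, W}
∂A     = {S, E, NW, SE}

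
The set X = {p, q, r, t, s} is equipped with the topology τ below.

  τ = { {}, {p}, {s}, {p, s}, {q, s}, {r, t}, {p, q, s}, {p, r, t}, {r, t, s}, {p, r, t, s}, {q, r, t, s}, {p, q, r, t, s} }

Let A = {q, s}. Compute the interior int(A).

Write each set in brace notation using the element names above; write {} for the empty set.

{q, s}

opens ⊆ A: {}, {s}, {q, s}; union → int = {q, s}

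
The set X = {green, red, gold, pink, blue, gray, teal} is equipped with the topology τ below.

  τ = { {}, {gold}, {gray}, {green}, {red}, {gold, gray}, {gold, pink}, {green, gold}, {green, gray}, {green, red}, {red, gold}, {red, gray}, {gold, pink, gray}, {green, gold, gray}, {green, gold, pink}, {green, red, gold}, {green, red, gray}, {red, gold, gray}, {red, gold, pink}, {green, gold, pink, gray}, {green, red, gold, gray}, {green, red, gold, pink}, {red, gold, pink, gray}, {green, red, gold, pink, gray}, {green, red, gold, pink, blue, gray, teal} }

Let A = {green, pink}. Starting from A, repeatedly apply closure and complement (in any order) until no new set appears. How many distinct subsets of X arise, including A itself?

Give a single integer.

cl via duality: int({red, gold, blue, gray, teal}) = {red, gold, gray}, so X∖{red, gold, gray} = {green, pink, blue, teal}
Write k for closure, c for complement:
  1. A     = {green, pink}
  2. kA    = {green, pink, blue, teal}
  3. cA    = {red, gold, blue, gray, teal}
  4. ckA   = {red, gold, gray}
  5. kcA   = {red, gold, pink, blue, gray, teal}
  6. ckcA  = {green}
  7. kckcA = {green, blue, teal}
  8. ckckcA = {red, gold, pink, gray}
applying k or c yields no new set

8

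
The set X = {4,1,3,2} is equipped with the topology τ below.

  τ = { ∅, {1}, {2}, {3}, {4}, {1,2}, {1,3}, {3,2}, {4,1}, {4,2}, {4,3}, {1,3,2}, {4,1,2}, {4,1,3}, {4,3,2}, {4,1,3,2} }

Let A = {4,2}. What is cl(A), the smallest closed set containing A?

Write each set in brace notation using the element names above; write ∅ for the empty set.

X∖A={1,3}, int(X∖A)={1,3}, hence cl(A)={4,2}

{4,2}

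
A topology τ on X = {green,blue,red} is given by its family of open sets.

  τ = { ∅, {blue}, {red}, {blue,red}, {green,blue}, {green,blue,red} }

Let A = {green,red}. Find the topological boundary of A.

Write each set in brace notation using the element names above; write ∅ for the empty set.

{green}

opens ⊆ A: ∅, {red}; union → int = {red}
complement {blue}; its interior {blue}; cl(A) = X∖{blue} = {green,red}
boundary = {green,red} ∖ {red} = {green}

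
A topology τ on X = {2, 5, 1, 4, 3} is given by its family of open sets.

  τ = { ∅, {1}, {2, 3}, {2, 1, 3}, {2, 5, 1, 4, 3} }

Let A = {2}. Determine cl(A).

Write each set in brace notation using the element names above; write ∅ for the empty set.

complement {5, 1, 4, 3}; its interior {1}; cl(A) = X∖{1} = {2, 5, 4, 3}

{2, 5, 4, 3}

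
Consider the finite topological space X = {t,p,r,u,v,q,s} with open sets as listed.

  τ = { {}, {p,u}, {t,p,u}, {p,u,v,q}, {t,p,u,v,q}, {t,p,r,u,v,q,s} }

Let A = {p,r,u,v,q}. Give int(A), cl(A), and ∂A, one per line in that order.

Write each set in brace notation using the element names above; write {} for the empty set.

opens ⊆ A: {}, {p,u}, {p,u,v,q}; union → int = {p,u,v,q}
complement {t,s}; its interior {}; cl(A) = X∖{} = {t,p,r,u,v,q,s}
boundary = {t,p,r,u,v,q,s} ∖ {p,u,v,q} = {t,r,s}

int(A) = {p,u,v,q}
cl(A)  = {t,p,r,u,v,q,s}
∂A     = {t,r,s}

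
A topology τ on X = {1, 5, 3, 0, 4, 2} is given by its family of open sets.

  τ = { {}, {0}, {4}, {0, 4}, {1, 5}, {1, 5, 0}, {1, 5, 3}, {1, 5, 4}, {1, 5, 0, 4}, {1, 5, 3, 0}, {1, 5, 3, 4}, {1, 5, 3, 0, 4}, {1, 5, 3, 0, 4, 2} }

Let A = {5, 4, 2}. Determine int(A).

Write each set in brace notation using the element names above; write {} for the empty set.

{4}

opens ⊆ A: {}, {4}; union → int = {4}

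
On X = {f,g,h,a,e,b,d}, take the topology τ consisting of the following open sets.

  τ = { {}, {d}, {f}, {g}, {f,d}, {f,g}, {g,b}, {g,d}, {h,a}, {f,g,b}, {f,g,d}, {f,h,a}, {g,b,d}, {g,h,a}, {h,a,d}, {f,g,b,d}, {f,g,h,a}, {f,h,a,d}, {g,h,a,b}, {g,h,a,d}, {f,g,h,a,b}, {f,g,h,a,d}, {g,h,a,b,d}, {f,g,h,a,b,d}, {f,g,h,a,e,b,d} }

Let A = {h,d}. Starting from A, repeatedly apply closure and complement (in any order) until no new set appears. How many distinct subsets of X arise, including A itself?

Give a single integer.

10

X∖A={f,g,a,e,b}, int(X∖A)={f,g,b}, hence cl(A)={h,a,e,d}
Orbit (k=closure, c=complement):
  1. A     = {h,d}
  2. kA    = {h,a,e,d}
  3. cA    = {f,g,a,e,b}
  4. ckA   = {f,g,b}
  5. kcA   = {f,g,h,a,e,b}
  6. kckA  = {f,g,e,b}
  7. ckcA  = {d}
  8. ckckA = {h,a,d}
  9. kckcA = {e,d}
  10. ckckcA = {f,g,h,a,b}
(closed under both — stop)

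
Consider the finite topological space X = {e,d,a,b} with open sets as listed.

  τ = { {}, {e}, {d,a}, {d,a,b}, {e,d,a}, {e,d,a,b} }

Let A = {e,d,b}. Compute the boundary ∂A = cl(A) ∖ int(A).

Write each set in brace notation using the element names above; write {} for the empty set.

{d,a,b}

U open, U⊆A: {}, {e}. int(A) = ⋃ = {e}
X∖A={a}, int(X∖A)={}, hence cl(A)={e,d,a,b}
∂A: remove int from cl → {d,a,b}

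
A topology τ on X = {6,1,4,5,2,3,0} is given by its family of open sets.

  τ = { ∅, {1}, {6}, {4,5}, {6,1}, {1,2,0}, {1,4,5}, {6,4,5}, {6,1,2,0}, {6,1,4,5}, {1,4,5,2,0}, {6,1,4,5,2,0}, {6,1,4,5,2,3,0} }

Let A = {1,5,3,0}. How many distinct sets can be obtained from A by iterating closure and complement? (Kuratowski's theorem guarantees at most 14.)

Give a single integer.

12

cl via duality: int({6,4,2}) = {6}, so X∖{6} = {1,4,5,2,3,0}
Write k for closure, c for complement:
  1. A     = {1,5,3,0}
  2. kA    = {1,4,5,2,3,0}
  3. cA    = {6,4,2}
  4. ckA   = {6}
  5. kcA   = {6,4,5,2,3,0}
  6. kckA  = {6,3}
  7. ckcA  = {1}
  8. ckckA = {1,4,5,2,0}
  9. kckcA = {1,2,3,0}
  10. ckckcA = {6,4,5}
  11. kckckcA = {6,4,5,3}
  12. ckckckcA = {1,2,0}
applying k or c yields no new set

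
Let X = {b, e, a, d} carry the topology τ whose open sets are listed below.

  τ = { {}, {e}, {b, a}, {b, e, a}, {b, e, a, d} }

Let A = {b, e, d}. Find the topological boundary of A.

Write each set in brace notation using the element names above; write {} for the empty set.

interior: largest open inside A is {e} (from {}, {e})
cl via duality: int({a}) = {}, so X∖{} = {b, e, a, d}
cl∖int = {b, a, d}

{b, a, d}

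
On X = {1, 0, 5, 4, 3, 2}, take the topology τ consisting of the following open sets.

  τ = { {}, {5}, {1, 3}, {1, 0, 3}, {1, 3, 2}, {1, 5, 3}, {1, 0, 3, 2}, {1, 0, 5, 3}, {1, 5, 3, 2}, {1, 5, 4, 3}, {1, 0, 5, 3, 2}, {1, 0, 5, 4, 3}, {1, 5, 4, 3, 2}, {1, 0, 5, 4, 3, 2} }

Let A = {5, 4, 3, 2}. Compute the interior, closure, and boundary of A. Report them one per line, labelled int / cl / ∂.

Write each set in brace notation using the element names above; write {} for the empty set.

U open, U⊆A: {}, {5}. int(A) = ⋃ = {5}
X∖A={1, 0}, int(X∖A)={}, hence cl(A)={1, 0, 5, 4, 3, 2}
∂A: remove int from cl → {1, 0, 4, 3, 2}

int(A) = {5}
cl(A)  = {1, 0, 5, 4, 3, 2}
∂A     = {1, 0, 4, 3, 2}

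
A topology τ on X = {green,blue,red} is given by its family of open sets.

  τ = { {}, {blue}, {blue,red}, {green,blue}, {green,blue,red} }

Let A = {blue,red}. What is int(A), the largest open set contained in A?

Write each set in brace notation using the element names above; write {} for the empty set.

U open, U⊆A: {}, {blue}, {blue,red}. int(A) = ⋃ = {blue,red}

{blue,red}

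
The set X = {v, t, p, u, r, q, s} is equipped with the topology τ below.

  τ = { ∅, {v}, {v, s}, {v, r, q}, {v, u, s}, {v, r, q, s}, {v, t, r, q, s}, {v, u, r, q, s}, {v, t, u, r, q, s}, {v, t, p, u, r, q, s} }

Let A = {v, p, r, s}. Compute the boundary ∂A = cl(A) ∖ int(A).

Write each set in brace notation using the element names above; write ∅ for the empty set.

interior: largest open inside A is {v, s} (from ∅, {v}, {v, s})
cl via duality: int({t, u, q}) = ∅, so X∖∅ = {v, t, p, u, r, q, s}
cl∖int = {t, p, u, r, q}

{t, p, u, r, q}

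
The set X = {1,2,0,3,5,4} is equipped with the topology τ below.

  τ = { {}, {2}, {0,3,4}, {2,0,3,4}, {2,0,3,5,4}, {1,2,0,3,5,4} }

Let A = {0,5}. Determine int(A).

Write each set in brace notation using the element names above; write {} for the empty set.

{}

open subsets of A: {}; so int(A) = {}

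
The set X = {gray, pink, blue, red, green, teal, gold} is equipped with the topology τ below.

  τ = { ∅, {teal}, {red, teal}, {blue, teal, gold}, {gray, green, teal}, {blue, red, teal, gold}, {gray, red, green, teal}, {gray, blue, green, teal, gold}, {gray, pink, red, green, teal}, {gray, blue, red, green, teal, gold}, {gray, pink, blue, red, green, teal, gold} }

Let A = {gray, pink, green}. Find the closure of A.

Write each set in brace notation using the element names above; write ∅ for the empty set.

X∖A={blue, red, teal, gold}, int(X∖A)={blue, red, teal, gold}, hence cl(A)={gray, pink, green}

{gray, pink, green}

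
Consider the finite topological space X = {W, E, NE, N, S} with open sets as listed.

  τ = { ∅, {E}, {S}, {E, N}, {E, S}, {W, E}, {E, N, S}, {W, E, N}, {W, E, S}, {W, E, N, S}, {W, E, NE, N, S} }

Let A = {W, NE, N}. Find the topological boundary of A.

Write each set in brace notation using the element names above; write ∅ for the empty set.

interior: largest open inside A is ∅ (from ∅)
cl via duality: int({E, S}) = {E, S}, so X∖{E, S} = {W, NE, N}
cl∖int = {W, NE, N}

{W, NE, N}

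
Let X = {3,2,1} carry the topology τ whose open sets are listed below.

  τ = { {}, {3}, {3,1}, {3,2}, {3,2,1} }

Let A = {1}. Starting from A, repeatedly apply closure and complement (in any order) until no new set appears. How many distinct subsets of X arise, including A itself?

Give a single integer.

complement {3,2}; its interior {3,2}; cl(A) = X∖{3,2} = {1}
With k = closure, c = complement:
  1. A     = {1}
  2. cA    = {3,2}
  3. kcA   = {3,2,1}
  4. ckcA  = {}
k, c of each give nothing new

4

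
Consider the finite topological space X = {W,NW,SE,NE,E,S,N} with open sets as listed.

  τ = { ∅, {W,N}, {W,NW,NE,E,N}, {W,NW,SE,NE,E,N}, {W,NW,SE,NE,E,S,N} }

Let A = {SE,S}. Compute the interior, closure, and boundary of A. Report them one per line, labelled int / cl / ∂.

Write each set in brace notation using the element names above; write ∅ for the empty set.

U open, U⊆A: ∅. int(A) = ⋃ = ∅
X∖A={W,NW,NE,E,N}, int(X∖A)={W,NW,NE,E,N}, hence cl(A)={SE,S}
∂A: remove int from cl → {SE,S}

int(A) = ∅
cl(A)  = {SE,S}
∂A     = {SE,S}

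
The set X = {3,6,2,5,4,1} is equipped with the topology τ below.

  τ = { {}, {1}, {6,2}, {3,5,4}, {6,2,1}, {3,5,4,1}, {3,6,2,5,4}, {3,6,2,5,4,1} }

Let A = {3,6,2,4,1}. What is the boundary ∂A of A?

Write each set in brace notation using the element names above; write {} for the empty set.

{3,5,4}

interior: largest open inside A is {6,2,1} (from {}, {1}, {6,2}, {6,2,1})
cl via duality: int({5}) = {}, so X∖{} = {3,6,2,5,4,1}
cl∖int = {3,5,4}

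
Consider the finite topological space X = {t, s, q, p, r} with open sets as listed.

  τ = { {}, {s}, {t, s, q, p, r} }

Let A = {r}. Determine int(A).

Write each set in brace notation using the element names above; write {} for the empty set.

U open, U⊆A: {}. int(A) = ⋃ = {}

{}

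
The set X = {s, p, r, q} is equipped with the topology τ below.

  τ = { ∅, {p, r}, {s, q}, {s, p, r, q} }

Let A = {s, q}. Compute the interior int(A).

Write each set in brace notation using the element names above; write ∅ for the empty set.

U open, U⊆A: ∅, {s, q}. int(A) = ⋃ = {s, q}

{s, q}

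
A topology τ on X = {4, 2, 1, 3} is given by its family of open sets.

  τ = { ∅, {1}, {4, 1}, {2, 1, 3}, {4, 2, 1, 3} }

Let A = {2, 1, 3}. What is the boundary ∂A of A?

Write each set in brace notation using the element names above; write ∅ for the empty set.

opens ⊆ A: ∅, {1}, {2, 1, 3}; union → int = {2, 1, 3}
complement {4}; its interior ∅; cl(A) = X∖∅ = {4, 2, 1, 3}
boundary = {4, 2, 1, 3} ∖ {2, 1, 3} = {4}

{4}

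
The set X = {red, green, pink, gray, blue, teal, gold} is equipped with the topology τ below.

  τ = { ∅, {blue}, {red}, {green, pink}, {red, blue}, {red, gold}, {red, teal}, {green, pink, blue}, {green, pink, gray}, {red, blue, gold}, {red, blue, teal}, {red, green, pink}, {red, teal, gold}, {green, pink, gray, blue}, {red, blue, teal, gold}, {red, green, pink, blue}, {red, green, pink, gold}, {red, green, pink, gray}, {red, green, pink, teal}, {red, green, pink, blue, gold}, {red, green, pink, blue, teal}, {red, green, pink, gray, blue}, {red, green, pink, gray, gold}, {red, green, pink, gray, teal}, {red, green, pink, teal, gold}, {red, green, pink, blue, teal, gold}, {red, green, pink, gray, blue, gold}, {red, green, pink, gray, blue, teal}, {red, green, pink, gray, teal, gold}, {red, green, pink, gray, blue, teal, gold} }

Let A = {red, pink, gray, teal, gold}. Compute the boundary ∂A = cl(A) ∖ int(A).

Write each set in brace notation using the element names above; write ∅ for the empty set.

opens ⊆ A: ∅, {red}, {red, gold}, {red, teal}, {red, teal, gold}; union → int = {red, teal, gold}
complement {green, blue}; its interior {blue}; cl(A) = X∖{blue} = {red, green, pink, gray, teal, gold}
boundary = {red, green, pink, gray, teal, gold} ∖ {red, teal, gold} = {green, pink, gray}

{green, pink, gray}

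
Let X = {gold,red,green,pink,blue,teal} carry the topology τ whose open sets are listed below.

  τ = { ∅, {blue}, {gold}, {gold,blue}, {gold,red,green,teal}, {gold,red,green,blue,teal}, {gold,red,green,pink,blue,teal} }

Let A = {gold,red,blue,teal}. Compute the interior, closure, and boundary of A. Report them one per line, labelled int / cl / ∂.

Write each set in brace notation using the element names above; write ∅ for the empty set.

int(A) = {gold,blue}
cl(A)  = {gold,red,green,pink,blue,teal}
∂A     = {red,green,pink,teal}

U open, U⊆A: ∅, {gold}, {blue}, {gold,blue}. int(A) = ⋃ = {gold,blue}
X∖A={green,pink}, int(X∖A)=∅, hence cl(A)={gold,red,green,pink,blue,teal}
∂A: remove int from cl → {red,green,pink,teal}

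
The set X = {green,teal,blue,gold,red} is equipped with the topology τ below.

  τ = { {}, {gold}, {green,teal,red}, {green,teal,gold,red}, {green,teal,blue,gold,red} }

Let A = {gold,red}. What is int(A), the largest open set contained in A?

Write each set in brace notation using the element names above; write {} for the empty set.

U open, U⊆A: {}, {gold}. int(A) = ⋃ = {gold}

{gold}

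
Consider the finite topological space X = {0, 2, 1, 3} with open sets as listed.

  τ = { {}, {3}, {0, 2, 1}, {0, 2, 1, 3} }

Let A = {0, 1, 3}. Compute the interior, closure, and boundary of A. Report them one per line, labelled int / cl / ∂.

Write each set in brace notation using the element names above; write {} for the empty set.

open subsets of A: {}, {3}; so int(A) = {3}
closure: X∖int(X∖A) = X∖{} = {0, 2, 1, 3}
∂A = {0, 2, 1, 3} minus {3} = {0, 2, 1}

int(A) = {3}
cl(A)  = {0, 2, 1, 3}
∂A     = {0, 2, 1}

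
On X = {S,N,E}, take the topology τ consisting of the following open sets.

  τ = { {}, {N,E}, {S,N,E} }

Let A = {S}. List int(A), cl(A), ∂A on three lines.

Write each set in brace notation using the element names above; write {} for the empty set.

int(A) = {}
cl(A)  = {S}
∂A     = {S}

open subsets of A: {}; so int(A) = {}
closure: X∖int(X∖A) = X∖{N,E} = {S}
∂A = {S} minus {} = {S}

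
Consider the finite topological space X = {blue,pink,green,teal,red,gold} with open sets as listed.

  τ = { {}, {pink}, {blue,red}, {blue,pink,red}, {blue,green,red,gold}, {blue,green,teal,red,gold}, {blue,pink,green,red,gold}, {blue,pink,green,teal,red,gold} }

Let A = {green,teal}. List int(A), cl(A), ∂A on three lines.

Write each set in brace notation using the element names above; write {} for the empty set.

U open, U⊆A: {}. int(A) = ⋃ = {}
X∖A={blue,pink,red,gold}, int(X∖A)={blue,pink,red}, hence cl(A)={green,teal,gold}
∂A: remove int from cl → {green,teal,gold}

int(A) = {}
cl(A)  = {green,teal,gold}
∂A     = {green,teal,gold}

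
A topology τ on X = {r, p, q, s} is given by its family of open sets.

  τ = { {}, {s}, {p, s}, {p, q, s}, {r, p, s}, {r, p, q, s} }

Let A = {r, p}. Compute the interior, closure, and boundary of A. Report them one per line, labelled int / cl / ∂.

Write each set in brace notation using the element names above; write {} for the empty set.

int(A) = {}
cl(A)  = {r, p, q}
∂A     = {r, p, q}

opens ⊆ A: {}; union → int = {}
complement {q, s}; its interior {s}; cl(A) = X∖{s} = {r, p, q}
boundary = {r, p, q} ∖ {} = {r, p, q}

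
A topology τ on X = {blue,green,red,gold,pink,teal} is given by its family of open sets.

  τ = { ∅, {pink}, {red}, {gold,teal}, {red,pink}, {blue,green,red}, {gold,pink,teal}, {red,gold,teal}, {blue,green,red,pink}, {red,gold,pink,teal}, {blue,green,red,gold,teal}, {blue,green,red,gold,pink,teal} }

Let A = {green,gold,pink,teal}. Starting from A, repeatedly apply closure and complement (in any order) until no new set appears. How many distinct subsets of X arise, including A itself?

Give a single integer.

complement {blue,red}; its interior {red}; cl(A) = X∖{red} = {blue,green,gold,pink,teal}
With k = closure, c = complement:
  1. A     = {green,gold,pink,teal}
  2. kA    = {blue,green,gold,pink,teal}
  3. cA    = {blue,red}
  4. ckA   = {red}
  5. kcA   = {blue,green,red}
  6. ckcA  = {gold,pink,teal}
k, c of each give nothing new

6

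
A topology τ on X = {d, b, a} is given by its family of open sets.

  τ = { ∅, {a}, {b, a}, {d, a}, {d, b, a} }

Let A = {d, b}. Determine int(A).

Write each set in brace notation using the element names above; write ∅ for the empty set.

U open, U⊆A: ∅. int(A) = ⋃ = ∅

∅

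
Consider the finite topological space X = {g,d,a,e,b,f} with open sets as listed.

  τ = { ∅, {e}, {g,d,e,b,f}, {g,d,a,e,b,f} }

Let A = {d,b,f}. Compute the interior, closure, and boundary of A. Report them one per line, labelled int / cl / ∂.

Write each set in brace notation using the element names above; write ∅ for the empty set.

int(A) = ∅
cl(A)  = {g,d,a,b,f}
∂A     = {g,d,a,b,f}

opens ⊆ A: ∅; union → int = ∅
complement {g,a,e}; its interior {e}; cl(A) = X∖{e} = {g,d,a,b,f}
boundary = {g,d,a,b,f} ∖ ∅ = {g,d,a,b,f}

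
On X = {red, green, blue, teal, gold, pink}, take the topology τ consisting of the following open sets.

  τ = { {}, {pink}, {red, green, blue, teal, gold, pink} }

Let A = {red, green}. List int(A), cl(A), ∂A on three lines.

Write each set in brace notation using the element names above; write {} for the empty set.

U open, U⊆A: {}. int(A) = ⋃ = {}
X∖A={blue, teal, gold, pink}, int(X∖A)={pink}, hence cl(A)={red, green, blue, teal, gold}
∂A: remove int from cl → {red, green, blue, teal, gold}

int(A) = {}
cl(A)  = {red, green, blue, teal, gold}
∂A     = {red, green, blue, teal, gold}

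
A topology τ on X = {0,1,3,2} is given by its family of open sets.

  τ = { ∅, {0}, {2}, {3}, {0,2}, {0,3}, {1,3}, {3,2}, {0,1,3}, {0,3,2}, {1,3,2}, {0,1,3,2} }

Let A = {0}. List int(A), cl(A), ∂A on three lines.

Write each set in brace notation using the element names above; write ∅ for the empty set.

open subsets of A: ∅, {0}; so int(A) = {0}
closure: X∖int(X∖A) = X∖{1,3,2} = {0}
∂A = {0} minus {0} = ∅

int(A) = {0}
cl(A)  = {0}
∂A     = ∅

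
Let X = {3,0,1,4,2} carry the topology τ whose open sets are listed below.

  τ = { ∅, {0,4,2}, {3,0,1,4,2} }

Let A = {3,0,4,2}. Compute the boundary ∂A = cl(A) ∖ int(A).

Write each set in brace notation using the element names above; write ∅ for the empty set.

opens ⊆ A: ∅, {0,4,2}; union → int = {0,4,2}
complement {1}; its interior ∅; cl(A) = X∖∅ = {3,0,1,4,2}
boundary = {3,0,1,4,2} ∖ {0,4,2} = {3,1}

{3,1}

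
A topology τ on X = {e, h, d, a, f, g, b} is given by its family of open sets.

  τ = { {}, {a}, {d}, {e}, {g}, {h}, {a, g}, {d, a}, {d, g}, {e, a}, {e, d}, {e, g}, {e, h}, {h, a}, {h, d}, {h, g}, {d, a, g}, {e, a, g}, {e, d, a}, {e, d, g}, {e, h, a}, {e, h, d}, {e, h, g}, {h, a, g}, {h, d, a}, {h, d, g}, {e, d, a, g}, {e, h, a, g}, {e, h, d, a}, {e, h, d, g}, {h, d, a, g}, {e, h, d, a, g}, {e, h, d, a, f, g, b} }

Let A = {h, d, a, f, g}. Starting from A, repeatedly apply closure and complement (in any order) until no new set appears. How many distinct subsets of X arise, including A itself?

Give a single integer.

closure: X∖int(X∖A) = X∖{e} = {h, d, a, f, g, b}
Let k=closure and c=complement:
  1. A     = {h, d, a, f, g}
  2. kA    = {h, d, a, f, g, b}
  3. cA    = {e, b}
  4. ckA   = {e}
  5. kcA   = {e, f, b}
  6. ckcA  = {h, d, a, g}
— saturated at 6

6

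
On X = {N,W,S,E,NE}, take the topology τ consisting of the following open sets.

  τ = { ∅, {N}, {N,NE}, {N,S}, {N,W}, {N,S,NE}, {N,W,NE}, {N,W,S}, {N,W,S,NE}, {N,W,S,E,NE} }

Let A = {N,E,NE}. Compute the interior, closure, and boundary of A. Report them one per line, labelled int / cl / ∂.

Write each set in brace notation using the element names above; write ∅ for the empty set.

int(A) = {N,NE}
cl(A)  = {N,W,S,E,NE}
∂A     = {W,S,E}

opens ⊆ A: ∅, {N}, {N,NE}; union → int = {N,NE}
complement {W,S}; its interior ∅; cl(A) = X∖∅ = {N,W,S,E,NE}
boundary = {N,W,S,E,NE} ∖ {N,NE} = {W,S,E}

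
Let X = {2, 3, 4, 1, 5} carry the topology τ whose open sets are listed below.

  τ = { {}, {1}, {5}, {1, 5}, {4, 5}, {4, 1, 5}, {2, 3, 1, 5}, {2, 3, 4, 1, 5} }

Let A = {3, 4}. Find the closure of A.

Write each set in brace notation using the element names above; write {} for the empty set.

{2, 3, 4}

complement {2, 1, 5}; its interior {1, 5}; cl(A) = X∖{1, 5} = {2, 3, 4}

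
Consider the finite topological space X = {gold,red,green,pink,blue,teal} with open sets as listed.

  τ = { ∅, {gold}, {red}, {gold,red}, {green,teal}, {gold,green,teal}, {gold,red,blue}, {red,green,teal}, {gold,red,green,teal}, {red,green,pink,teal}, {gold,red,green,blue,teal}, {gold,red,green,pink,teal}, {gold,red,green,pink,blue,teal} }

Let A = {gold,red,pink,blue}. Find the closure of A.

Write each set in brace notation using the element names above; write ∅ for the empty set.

{gold,red,pink,blue}

closure: X∖int(X∖A) = X∖{green,teal} = {gold,red,pink,blue}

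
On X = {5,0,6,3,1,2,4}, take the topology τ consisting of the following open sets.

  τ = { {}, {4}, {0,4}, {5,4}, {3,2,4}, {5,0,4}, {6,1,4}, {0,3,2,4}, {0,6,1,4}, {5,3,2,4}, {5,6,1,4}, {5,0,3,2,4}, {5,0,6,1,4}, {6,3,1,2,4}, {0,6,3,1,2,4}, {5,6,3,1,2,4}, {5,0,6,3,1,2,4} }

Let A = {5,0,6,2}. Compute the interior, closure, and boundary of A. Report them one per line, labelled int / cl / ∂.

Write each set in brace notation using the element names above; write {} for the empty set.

int(A) = {}
cl(A)  = {5,0,6,3,1,2}
∂A     = {5,0,6,3,1,2}

U open, U⊆A: {}. int(A) = ⋃ = {}
X∖A={3,1,4}, int(X∖A)={4}, hence cl(A)={5,0,6,3,1,2}
∂A: remove int from cl → {5,0,6,3,1,2}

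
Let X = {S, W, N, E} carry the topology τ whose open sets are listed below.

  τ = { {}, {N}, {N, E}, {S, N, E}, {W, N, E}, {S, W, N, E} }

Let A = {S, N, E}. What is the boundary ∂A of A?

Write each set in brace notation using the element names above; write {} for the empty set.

open subsets of A: {}, {N}, {N, E}, {S, N, E}; so int(A) = {S, N, E}
closure: X∖int(X∖A) = X∖{} = {S, W, N, E}
∂A = {S, W, N, E} minus {S, N, E} = {W}

{W}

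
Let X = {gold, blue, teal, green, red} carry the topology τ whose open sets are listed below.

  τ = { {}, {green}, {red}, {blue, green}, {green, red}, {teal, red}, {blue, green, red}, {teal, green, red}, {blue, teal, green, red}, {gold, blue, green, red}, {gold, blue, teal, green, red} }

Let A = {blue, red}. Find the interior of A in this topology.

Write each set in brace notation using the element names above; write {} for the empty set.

{red}

open subsets of A: {}, {red}; so int(A) = {red}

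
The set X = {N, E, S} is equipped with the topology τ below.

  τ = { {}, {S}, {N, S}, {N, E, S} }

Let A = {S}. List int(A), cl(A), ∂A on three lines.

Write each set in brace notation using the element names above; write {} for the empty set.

int(A) = {S}
cl(A)  = {N, E, S}
∂A     = {N, E}

opens ⊆ A: {}, {S}; union → int = {S}
complement {N, E}; its interior {}; cl(A) = X∖{} = {N, E, S}
boundary = {N, E, S} ∖ {S} = {N, E}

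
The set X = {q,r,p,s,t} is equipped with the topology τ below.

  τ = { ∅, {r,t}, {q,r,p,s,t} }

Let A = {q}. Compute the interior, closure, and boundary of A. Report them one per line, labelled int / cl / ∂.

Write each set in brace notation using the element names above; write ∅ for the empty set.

U open, U⊆A: ∅. int(A) = ⋃ = ∅
X∖A={r,p,s,t}, int(X∖A)={r,t}, hence cl(A)={q,p,s}
∂A: remove int from cl → {q,p,s}

int(A) = ∅
cl(A)  = {q,p,s}
∂A     = {q,p,s}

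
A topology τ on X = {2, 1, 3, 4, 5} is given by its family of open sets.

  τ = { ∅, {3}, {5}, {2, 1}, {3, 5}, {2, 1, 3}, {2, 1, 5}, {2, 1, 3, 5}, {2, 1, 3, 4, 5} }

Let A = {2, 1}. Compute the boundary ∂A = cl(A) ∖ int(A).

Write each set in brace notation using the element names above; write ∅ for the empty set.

U open, U⊆A: ∅, {2, 1}. int(A) = ⋃ = {2, 1}
X∖A={3, 4, 5}, int(X∖A)={3, 5}, hence cl(A)={2, 1, 4}
∂A: remove int from cl → {4}

{4}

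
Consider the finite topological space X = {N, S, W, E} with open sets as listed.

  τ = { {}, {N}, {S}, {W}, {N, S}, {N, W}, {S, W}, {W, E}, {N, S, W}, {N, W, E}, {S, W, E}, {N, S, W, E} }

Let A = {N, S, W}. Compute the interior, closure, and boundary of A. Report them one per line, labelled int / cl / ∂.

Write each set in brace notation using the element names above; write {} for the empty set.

interior: largest open inside A is {N, S, W} (from {}, {S}, {N}, {W}, {N, S}, {N, W}, {S, W}, {N, S, W})
cl via duality: int({E}) = {}, so X∖{} = {N, S, W, E}
cl∖int = {E}

int(A) = {N, S, W}
cl(A)  = {N, S, W, E}
∂A     = {E}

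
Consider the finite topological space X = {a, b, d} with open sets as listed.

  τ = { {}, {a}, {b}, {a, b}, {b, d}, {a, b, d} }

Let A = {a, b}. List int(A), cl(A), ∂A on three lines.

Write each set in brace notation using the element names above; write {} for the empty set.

opens ⊆ A: {}, {b}, {a}, {a, b}; union → int = {a, b}
complement {d}; its interior {}; cl(A) = X∖{} = {a, b, d}
boundary = {a, b, d} ∖ {a, b} = {d}

int(A) = {a, b}
cl(A)  = {a, b, d}
∂A     = {d}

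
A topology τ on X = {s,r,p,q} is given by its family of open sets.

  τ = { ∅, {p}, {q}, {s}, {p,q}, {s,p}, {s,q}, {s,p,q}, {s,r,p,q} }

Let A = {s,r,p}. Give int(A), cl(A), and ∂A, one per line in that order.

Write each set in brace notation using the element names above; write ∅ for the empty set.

int(A) = {s,p}
cl(A)  = {s,r,p}
∂A     = {r}

U open, U⊆A: ∅, {s}, {p}, {s,p}. int(A) = ⋃ = {s,p}
X∖A={q}, int(X∖A)={q}, hence cl(A)={s,r,p}
∂A: remove int from cl → {r}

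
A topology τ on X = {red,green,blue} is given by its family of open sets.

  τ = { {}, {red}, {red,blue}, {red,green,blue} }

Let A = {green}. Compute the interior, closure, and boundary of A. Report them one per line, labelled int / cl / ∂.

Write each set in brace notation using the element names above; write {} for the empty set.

interior: largest open inside A is {} (from {})
cl via duality: int({red,blue}) = {red,blue}, so X∖{red,blue} = {green}
cl∖int = {green}

int(A) = {}
cl(A)  = {green}
∂A     = {green}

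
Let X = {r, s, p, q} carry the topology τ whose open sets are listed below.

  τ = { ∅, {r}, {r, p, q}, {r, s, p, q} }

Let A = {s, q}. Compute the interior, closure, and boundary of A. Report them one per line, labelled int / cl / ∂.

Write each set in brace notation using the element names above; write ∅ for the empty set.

open subsets of A: ∅; so int(A) = ∅
closure: X∖int(X∖A) = X∖{r} = {s, p, q}
∂A = {s, p, q} minus ∅ = {s, p, q}

int(A) = ∅
cl(A)  = {s, p, q}
∂A     = {s, p, q}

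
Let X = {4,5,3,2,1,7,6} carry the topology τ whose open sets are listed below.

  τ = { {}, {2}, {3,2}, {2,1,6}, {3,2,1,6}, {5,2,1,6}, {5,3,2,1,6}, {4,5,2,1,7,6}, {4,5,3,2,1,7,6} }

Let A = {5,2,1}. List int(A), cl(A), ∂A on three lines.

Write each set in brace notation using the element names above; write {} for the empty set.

interior: largest open inside A is {2} (from {}, {2})
cl via duality: int({4,3,7,6}) = {}, so X∖{} = {4,5,3,2,1,7,6}
cl∖int = {4,5,3,1,7,6}

int(A) = {2}
cl(A)  = {4,5,3,2,1,7,6}
∂A     = {4,5,3,1,7,6}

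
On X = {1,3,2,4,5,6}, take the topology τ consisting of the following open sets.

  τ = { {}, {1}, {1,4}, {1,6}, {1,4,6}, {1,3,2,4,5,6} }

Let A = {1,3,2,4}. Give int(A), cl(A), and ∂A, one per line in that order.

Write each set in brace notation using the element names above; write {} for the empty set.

opens ⊆ A: {}, {1}, {1,4}; union → int = {1,4}
complement {5,6}; its interior {}; cl(A) = X∖{} = {1,3,2,4,5,6}
boundary = {1,3,2,4,5,6} ∖ {1,4} = {3,2,5,6}

int(A) = {1,4}
cl(A)  = {1,3,2,4,5,6}
∂A     = {3,2,5,6}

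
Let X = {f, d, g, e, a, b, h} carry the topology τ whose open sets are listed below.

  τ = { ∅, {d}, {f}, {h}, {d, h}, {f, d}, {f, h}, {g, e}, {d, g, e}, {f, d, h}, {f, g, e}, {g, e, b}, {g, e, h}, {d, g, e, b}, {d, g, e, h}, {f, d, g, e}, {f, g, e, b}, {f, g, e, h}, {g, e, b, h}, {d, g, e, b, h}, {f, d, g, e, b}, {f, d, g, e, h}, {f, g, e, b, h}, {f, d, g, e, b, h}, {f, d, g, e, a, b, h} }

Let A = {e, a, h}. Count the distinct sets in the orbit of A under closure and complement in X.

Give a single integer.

10

closure: X∖int(X∖A) = X∖{f, d} = {g, e, a, b, h}
Let k=closure and c=complement:
  1. A     = {e, a, h}
  2. kA    = {g, e, a, b, h}
  3. cA    = {f, d, g, b}
  4. ckA   = {f, d}
  5. kcA   = {f, d, g, e, a, b}
  6. kckA  = {f, d, a}
  7. ckcA  = {h}
  8. ckckA = {g, e, b, h}
  9. kckcA = {a, h}
  10. ckckcA = {f, d, g, e, b}
— saturated at 10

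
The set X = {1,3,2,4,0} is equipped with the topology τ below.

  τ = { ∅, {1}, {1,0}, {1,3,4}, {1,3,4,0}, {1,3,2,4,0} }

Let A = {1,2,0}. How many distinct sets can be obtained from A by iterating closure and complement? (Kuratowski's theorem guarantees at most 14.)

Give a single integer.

6

complement {3,4}; its interior ∅; cl(A) = X∖∅ = {1,3,2,4,0}
With k = closure, c = complement:
  1. A     = {1,2,0}
  2. kA    = {1,3,2,4,0}
  3. cA    = {3,4}
  4. ckA   = ∅
  5. kcA   = {3,2,4}
  6. ckcA  = {1,0}
k, c of each give nothing new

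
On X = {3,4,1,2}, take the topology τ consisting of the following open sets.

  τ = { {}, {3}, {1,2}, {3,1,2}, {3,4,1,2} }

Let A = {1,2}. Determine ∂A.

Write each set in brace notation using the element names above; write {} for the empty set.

{4}

U open, U⊆A: {}, {1,2}. int(A) = ⋃ = {1,2}
X∖A={3,4}, int(X∖A)={3}, hence cl(A)={4,1,2}
∂A: remove int from cl → {4}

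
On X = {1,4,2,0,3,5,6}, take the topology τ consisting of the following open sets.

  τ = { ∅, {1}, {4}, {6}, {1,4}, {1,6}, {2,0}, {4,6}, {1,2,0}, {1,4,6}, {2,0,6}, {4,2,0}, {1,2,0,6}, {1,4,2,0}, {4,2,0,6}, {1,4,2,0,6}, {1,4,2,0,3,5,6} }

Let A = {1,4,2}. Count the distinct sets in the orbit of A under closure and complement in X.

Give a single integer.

10

closure: X∖int(X∖A) = X∖{6} = {1,4,2,0,3,5}
Let k=closure and c=complement:
  1. A     = {1,4,2}
  2. kA    = {1,4,2,0,3,5}
  3. cA    = {0,3,5,6}
  4. ckA   = {6}
  5. kcA   = {2,0,3,5,6}
  6. kckA  = {3,5,6}
  7. ckcA  = {1,4}
  8. ckckA = {1,4,2,0}
  9. kckcA = {1,4,3,5}
  10. ckckcA = {2,0,6}
— saturated at 10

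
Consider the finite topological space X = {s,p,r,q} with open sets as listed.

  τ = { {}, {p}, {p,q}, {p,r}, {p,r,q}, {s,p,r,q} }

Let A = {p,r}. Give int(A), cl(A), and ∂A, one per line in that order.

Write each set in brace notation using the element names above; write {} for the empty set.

int(A) = {p,r}
cl(A)  = {s,p,r,q}
∂A     = {s,q}

interior: largest open inside A is {p,r} (from {}, {p}, {p,r})
cl via duality: int({s,q}) = {}, so X∖{} = {s,p,r,q}
cl∖int = {s,q}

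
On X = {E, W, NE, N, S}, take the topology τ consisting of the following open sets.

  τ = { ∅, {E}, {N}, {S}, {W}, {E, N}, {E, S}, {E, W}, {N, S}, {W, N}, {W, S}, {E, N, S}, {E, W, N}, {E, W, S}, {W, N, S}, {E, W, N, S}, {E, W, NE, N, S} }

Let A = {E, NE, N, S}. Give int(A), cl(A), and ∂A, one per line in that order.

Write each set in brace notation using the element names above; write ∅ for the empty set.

open subsets of A: ∅, {N}, {S}, {E}, {E, S}, {N, S}, {E, N}, {E, N, S}; so int(A) = {E, N, S}
closure: X∖int(X∖A) = X∖{W} = {E, NE, N, S}
∂A = {E, NE, N, S} minus {E, N, S} = {NE}

int(A) = {E, N, S}
cl(A)  = {E, NE, N, S}
∂A     = {NE}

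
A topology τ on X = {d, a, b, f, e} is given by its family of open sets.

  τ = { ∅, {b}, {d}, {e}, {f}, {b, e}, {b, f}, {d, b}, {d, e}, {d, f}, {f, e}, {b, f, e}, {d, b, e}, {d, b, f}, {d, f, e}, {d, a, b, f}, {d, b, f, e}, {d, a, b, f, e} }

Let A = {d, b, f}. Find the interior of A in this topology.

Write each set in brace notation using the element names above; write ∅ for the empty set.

U open, U⊆A: ∅, {f}, {b}, {d}, {b, f}, {d, b}, {d, f}, {d, b, f}. int(A) = ⋃ = {d, b, f}

{d, b, f}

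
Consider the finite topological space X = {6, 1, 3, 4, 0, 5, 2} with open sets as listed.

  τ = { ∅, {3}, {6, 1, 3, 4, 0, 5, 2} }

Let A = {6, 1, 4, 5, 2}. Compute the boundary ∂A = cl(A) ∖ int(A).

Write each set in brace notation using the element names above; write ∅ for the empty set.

{6, 1, 4, 0, 5, 2}

opens ⊆ A: ∅; union → int = ∅
complement {3, 0}; its interior {3}; cl(A) = X∖{3} = {6, 1, 4, 0, 5, 2}
boundary = {6, 1, 4, 0, 5, 2} ∖ ∅ = {6, 1, 4, 0, 5, 2}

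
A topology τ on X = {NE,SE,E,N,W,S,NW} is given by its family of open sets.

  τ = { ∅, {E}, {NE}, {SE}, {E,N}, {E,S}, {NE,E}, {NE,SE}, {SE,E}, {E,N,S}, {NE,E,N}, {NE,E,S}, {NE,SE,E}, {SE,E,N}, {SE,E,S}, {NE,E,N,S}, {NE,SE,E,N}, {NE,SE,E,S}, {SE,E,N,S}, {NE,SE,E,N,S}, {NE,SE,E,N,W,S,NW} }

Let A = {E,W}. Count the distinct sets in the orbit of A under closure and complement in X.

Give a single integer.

8

X∖A={NE,SE,N,S,NW}, int(X∖A)={NE,SE}, hence cl(A)={E,N,W,S,NW}
Orbit (k=closure, c=complement):
  1. A     = {E,W}
  2. kA    = {E,N,W,S,NW}
  3. cA    = {NE,SE,N,S,NW}
  4. ckA   = {NE,SE}
  5. kcA   = {NE,SE,N,W,S,NW}
  6. kckA  = {NE,SE,W,NW}
  7. ckcA  = {E}
  8. ckckA = {E,N,S}
(closed under both — stop)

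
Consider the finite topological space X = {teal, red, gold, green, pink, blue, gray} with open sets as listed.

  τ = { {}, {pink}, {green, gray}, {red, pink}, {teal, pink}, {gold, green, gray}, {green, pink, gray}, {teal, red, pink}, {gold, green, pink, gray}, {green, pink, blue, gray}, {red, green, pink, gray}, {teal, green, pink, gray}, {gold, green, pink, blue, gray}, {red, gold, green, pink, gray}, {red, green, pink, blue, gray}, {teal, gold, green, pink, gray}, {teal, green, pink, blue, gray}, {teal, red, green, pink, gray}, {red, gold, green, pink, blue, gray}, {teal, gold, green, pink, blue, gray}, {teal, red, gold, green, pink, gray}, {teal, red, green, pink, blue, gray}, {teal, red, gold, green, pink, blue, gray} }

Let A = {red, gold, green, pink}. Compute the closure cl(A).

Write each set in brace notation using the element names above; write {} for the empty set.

{teal, red, gold, green, pink, blue, gray}

complement {teal, blue, gray}; its interior {}; cl(A) = X∖{} = {teal, red, gold, green, pink, blue, gray}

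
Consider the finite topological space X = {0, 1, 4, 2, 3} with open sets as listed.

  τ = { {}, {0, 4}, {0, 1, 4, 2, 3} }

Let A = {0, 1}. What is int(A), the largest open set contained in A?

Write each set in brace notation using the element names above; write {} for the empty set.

{}

U open, U⊆A: {}. int(A) = ⋃ = {}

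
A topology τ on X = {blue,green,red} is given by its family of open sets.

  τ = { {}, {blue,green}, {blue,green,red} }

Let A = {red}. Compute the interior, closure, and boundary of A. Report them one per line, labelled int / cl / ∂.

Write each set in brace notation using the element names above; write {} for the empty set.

interior: largest open inside A is {} (from {})
cl via duality: int({blue,green}) = {blue,green}, so X∖{blue,green} = {red}
cl∖int = {red}

int(A) = {}
cl(A)  = {red}
∂A     = {red}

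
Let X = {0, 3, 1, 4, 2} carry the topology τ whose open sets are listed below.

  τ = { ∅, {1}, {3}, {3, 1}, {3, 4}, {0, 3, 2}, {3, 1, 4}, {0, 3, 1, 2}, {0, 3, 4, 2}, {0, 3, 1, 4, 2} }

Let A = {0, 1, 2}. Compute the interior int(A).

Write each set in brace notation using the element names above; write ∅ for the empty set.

{1}

open subsets of A: ∅, {1}; so int(A) = {1}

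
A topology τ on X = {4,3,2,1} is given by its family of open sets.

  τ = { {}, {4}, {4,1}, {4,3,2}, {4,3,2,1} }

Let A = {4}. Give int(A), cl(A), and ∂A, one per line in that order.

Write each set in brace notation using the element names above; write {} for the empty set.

int(A) = {4}
cl(A)  = {4,3,2,1}
∂A     = {3,2,1}

U open, U⊆A: {}, {4}. int(A) = ⋃ = {4}
X∖A={3,2,1}, int(X∖A)={}, hence cl(A)={4,3,2,1}
∂A: remove int from cl → {3,2,1}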